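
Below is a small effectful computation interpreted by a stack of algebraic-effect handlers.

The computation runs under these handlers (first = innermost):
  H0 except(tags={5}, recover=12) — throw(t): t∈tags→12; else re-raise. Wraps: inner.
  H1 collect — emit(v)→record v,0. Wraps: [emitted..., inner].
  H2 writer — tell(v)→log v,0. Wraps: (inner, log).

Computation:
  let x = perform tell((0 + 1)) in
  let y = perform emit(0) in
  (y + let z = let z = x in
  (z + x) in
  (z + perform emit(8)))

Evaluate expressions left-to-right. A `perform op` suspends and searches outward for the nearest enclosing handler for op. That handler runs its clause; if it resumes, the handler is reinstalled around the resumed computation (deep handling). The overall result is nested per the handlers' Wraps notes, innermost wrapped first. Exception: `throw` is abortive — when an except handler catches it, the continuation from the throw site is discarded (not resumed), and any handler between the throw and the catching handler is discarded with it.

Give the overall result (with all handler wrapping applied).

Answer: ([0, 8, 0], (1))

Step-by-step:
tell(1) @ H2 ⇒ log+=1
emit(0) @ H1 ⇒ out+=0
emit(8) @ H1 ⇒ out+=8
H0 returns 0
H1 returns [0, 8, 0]
H2 returns ([0, 8, 0], (1))
= ([0, 8, 0], (1))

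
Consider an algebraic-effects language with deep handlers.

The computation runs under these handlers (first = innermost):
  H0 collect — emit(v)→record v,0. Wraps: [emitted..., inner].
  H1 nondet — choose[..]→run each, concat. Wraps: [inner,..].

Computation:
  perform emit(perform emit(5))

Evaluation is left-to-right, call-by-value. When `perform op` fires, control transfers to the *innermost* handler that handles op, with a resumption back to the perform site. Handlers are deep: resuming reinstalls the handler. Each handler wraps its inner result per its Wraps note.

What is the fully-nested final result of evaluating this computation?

Step-by-step:
emit(5) @ H0 ⇒ out+=5
emit(0) @ H0 ⇒ out+=0
H0 returns [5, 0, 0]
H1 returns [[5, 0, 0]]
= [[5, 0, 0]]

Answer: [[5, 0, 0]]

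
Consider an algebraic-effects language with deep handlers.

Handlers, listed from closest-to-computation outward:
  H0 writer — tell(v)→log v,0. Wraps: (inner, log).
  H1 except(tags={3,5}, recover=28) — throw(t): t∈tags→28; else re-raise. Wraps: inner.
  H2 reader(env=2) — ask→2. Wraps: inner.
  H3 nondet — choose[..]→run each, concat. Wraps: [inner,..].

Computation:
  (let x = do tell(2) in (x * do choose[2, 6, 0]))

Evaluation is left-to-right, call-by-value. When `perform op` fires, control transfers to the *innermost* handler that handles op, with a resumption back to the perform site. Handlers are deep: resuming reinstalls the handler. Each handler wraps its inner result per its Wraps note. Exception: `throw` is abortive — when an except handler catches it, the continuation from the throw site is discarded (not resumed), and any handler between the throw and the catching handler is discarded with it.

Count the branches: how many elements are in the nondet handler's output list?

Answer: 3

Working:
tell(2) @ H0 ⇒ log+=2
choose[2, 6, 0] @ H3
  branch[0] choose=2:
    H0 returns (0, (2))
    H1 returns (0, (2))
    H2 returns (0, (2))
    H3 returns [(0, (2))]
  branch[1] choose=6:
    H0 returns (0, (2))
    H1 returns (0, (2))
    H2 returns (0, (2))
    H3 returns [(0, (2))]
  branch[2] choose=0:
    H0 returns (0, (2))
    H1 returns (0, (2))
    H2 returns (0, (2))
    H3 returns [(0, (2))]
= [(0, (2)), (0, (2)), (0, (2))]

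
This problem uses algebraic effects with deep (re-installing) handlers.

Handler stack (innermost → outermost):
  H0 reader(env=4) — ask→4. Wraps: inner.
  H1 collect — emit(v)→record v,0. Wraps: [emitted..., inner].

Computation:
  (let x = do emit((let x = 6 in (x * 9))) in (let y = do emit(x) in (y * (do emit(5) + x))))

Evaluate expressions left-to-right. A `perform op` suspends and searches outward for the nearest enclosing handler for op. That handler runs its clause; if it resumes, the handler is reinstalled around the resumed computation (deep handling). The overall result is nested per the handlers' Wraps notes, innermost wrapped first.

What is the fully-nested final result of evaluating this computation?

Answer: [54, 0, 5, 0]

Working:
emit(54) @ H1 ⇒ out+=54
emit(0) @ H1 ⇒ out+=0
emit(5) @ H1 ⇒ out+=5
H0 returns 0
H1 returns [54, 0, 5, 0]
= [54, 0, 5, 0]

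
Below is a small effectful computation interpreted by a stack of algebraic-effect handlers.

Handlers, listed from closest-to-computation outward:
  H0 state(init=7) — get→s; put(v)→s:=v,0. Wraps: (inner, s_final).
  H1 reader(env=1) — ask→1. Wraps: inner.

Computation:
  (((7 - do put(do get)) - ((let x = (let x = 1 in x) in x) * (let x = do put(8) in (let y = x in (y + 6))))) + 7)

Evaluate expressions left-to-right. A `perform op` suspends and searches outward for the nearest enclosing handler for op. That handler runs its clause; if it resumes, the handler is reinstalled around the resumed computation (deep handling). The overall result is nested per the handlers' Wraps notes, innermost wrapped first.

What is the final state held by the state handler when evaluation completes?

Answer: 8

Evaluation trace:
get @ H0 ⇒ 7
put(7) @ H0 ⇒ s:=7
put(8) @ H0 ⇒ s:=8
H0 returns (8, 8)
H1 returns (8, 8)
= (8, 8)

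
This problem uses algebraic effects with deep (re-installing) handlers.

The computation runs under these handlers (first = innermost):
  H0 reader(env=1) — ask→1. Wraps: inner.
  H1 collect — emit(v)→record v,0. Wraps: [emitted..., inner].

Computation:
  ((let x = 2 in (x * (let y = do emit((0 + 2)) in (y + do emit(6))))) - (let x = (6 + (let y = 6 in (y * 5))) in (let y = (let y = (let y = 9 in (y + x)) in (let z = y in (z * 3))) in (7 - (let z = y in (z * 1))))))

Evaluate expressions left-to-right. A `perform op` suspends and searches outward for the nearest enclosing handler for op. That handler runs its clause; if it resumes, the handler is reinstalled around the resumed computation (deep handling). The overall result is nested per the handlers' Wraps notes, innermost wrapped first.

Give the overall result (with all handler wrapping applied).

Answer: [2, 6, 128]

Evaluation trace:
emit(2) @ H1 ⇒ out+=2
emit(6) @ H1 ⇒ out+=6
H0 returns 128
H1 returns [2, 6, 128]
= [2, 6, 128]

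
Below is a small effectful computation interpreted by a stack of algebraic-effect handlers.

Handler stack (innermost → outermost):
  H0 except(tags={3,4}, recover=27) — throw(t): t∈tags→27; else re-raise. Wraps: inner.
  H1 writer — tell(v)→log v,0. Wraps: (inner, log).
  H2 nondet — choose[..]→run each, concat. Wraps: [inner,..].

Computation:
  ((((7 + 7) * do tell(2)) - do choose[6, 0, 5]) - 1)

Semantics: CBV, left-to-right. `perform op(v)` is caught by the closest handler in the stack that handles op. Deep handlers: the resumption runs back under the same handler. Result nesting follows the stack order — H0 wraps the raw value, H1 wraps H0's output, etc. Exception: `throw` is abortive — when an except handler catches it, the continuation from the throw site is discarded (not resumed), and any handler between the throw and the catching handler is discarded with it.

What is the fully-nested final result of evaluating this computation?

Answer: [(-7, (2)), (-1, (2)), (-6, (2))]

Working:
tell(2) @ H1 ⇒ log+=2
choose[6, 0, 5] @ H2
  branch[0] choose=6:
    H0 returns -7
    H1 returns (-7, (2))
    H2 returns [(-7, (2))]
  branch[1] choose=0:
    H0 returns -1
    H1 returns (-1, (2))
    H2 returns [(-1, (2))]
  branch[2] choose=5:
    H0 returns -6
    H1 returns (-6, (2))
    H2 returns [(-6, (2))]
= [(-7, (2)), (-1, (2)), (-6, (2))]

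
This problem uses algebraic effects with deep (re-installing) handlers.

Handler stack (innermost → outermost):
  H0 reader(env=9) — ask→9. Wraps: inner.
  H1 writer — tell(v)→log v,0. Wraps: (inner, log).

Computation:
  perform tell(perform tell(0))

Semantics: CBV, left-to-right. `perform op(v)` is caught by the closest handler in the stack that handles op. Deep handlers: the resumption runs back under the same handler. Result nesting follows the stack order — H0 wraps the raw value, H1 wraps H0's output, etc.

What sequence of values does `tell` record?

Answer: (0, 0)

Step-by-step:
tell(0) @ H1 ⇒ log+=0
tell(0) @ H1 ⇒ log+=0
H0 returns 0
H1 returns (0, (0, 0))
= (0, (0, 0))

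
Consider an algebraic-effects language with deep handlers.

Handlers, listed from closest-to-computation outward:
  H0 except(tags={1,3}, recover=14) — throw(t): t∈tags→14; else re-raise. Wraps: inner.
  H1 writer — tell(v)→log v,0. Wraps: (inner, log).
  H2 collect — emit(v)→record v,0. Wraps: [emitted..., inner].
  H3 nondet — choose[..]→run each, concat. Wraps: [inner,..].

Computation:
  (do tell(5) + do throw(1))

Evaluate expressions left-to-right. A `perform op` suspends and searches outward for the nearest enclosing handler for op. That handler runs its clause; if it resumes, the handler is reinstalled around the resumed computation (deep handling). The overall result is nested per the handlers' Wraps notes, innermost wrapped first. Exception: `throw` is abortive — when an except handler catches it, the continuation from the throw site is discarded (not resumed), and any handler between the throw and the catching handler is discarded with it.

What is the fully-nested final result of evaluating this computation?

Step-by-step:
tell(5) @ H1 ⇒ log+=5
throw(1) @ H0 caught ⇒ 14
H1 returns (14, (5))
H2 returns [(14, (5))]
H3 returns [[(14, (5))]]
= [[(14, (5))]]

Answer: [[(14, (5))]]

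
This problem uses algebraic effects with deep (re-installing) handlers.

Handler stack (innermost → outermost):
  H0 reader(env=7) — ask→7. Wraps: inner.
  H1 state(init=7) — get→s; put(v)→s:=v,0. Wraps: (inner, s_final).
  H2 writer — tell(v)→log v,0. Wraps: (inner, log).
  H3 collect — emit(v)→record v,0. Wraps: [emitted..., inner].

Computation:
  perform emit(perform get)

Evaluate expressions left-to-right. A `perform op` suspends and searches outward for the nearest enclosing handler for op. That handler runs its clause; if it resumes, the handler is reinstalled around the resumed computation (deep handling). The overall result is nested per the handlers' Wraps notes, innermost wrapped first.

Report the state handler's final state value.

Answer: 7

Step-by-step:
get @ H1 ⇒ 7
emit(7) @ H3 ⇒ out+=7
H0 returns 0
H1 returns (0, 7)
H2 returns ((0, 7), ())
H3 returns [7, ((0, 7), ())]
= [7, ((0, 7), ())]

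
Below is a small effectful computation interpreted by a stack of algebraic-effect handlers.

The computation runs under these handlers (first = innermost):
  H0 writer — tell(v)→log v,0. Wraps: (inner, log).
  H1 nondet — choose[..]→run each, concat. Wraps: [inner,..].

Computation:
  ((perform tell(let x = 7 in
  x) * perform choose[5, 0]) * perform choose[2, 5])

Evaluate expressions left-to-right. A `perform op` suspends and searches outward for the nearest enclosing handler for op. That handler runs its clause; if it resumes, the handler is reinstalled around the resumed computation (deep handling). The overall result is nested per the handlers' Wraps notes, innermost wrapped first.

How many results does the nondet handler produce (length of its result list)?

Evaluation trace:
tell(7) @ H0 ⇒ log+=7
choose[5, 0] @ H1
  branch[0] choose=5:
    choose[2, 5] @ H1
      branch[0] choose=2:
        H0 returns (0, (7))
        H1 returns [(0, (7))]
      branch[1] choose=5:
        H0 returns (0, (7))
        H1 returns [(0, (7))]
  branch[1] choose=0:
    choose[2, 5] @ H1
      branch[0] choose=2:
        H0 returns (0, (7))
        H1 returns [(0, (7))]
      branch[1] choose=5:
        H0 returns (0, (7))
        H1 returns [(0, (7))]
= [(0, (7)), (0, (7)), (0, (7)), (0, (7))]

Answer: 4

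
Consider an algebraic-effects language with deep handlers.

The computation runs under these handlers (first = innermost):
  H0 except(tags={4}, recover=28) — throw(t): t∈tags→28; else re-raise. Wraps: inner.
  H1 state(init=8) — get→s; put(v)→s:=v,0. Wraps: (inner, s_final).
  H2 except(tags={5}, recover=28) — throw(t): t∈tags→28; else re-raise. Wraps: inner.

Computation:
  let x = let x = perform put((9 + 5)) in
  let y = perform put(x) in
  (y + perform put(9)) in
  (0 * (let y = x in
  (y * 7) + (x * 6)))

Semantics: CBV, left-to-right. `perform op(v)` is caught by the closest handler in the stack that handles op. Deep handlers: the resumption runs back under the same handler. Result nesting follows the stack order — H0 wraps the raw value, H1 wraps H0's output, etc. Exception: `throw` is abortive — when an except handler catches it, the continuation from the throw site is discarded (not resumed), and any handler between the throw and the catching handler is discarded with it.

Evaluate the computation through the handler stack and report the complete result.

Evaluation trace:
put(14) @ H1 ⇒ s:=14
put(0) @ H1 ⇒ s:=0
put(9) @ H1 ⇒ s:=9
H0 returns 0
H1 returns (0, 9)
H2 returns (0, 9)
= (0, 9)

Answer: (0, 9)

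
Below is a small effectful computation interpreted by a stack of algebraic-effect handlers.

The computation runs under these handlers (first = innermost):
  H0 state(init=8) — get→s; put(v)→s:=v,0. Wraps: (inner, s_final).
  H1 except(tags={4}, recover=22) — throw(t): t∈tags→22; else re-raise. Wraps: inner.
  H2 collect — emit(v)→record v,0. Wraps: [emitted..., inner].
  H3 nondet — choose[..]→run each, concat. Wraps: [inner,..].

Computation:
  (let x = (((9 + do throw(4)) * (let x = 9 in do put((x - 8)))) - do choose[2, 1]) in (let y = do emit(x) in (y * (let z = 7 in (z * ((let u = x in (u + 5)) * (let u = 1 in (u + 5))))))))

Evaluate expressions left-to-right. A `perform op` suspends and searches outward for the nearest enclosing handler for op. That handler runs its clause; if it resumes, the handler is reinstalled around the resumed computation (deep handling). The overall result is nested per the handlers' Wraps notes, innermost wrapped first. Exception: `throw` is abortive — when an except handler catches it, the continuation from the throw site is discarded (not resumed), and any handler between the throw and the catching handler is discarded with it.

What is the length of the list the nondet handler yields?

Working:
throw(4) @ H1 caught ⇒ 22
H2 returns [22]
H3 returns [[22]]
= [[22]]

Answer: 1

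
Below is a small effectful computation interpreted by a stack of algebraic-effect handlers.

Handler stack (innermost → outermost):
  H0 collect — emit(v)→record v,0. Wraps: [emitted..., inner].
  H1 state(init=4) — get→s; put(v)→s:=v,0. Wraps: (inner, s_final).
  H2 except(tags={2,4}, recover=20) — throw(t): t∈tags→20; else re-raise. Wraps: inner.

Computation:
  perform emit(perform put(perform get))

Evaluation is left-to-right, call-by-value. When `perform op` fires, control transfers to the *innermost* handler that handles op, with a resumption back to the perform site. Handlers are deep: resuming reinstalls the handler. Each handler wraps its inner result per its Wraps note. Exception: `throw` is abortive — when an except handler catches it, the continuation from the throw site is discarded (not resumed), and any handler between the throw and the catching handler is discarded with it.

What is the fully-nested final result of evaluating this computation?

Evaluation trace:
get @ H1 ⇒ 4
put(4) @ H1 ⇒ s:=4
emit(0) @ H0 ⇒ out+=0
H0 returns [0, 0]
H1 returns ([0, 0], 4)
H2 returns ([0, 0], 4)
= ([0, 0], 4)

Answer: ([0, 0], 4)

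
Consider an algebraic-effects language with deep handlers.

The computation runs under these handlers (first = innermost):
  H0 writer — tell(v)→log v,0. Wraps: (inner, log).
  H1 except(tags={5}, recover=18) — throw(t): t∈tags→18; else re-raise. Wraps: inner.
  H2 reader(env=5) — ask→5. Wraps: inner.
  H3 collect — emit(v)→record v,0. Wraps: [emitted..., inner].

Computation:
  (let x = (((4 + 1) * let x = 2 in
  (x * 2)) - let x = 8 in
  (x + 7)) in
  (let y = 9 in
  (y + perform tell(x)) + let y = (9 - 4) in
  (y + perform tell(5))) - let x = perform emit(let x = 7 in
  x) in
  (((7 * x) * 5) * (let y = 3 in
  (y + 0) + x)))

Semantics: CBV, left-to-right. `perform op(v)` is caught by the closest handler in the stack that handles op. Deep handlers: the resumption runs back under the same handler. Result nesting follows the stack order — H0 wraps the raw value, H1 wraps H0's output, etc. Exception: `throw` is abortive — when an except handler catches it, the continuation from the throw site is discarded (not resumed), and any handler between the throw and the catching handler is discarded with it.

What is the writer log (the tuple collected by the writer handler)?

Step-by-step:
tell(5) @ H0 ⇒ log+=5
tell(5) @ H0 ⇒ log+=5
emit(7) @ H3 ⇒ out+=7
H0 returns (14, (5, 5))
H1 returns (14, (5, 5))
H2 returns (14, (5, 5))
H3 returns [7, (14, (5, 5))]
= [7, (14, (5, 5))]

Answer: (5, 5)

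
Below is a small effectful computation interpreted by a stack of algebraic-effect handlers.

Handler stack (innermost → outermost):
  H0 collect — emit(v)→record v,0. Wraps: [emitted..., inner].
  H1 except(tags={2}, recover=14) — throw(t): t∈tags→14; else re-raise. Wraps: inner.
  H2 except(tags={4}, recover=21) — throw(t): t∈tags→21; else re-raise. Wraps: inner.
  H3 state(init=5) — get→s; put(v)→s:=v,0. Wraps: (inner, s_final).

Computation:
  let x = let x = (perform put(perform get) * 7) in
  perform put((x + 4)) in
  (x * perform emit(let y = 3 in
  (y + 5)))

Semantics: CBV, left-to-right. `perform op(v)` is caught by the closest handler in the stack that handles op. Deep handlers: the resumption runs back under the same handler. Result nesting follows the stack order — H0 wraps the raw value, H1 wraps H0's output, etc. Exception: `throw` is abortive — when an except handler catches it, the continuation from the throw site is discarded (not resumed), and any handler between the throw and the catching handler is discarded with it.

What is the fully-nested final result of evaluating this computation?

Answer: ([8, 0], 4)

Evaluation trace:
get @ H3 ⇒ 5
put(5) @ H3 ⇒ s:=5
put(4) @ H3 ⇒ s:=4
emit(8) @ H0 ⇒ out+=8
H0 returns [8, 0]
H1 returns [8, 0]
H2 returns [8, 0]
H3 returns ([8, 0], 4)
= ([8, 0], 4)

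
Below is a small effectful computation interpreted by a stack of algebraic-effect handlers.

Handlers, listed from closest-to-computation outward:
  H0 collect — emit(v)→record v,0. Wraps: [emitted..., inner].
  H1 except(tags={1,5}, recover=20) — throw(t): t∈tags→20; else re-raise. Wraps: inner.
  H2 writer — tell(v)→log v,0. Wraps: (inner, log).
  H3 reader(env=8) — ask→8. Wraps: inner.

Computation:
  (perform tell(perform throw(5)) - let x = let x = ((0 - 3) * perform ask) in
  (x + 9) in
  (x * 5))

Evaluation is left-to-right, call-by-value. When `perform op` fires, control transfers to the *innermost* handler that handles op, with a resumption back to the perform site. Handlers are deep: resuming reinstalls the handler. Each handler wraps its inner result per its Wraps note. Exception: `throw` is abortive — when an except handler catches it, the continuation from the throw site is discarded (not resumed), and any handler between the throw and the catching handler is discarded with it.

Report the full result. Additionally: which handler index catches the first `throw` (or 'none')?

Answer: (20, ()) ; first throw caught by: H1

Evaluation trace:
throw(5) @ H1 caught ⇒ 20
H2 returns (20, ())
H3 returns (20, ())
= (20, ())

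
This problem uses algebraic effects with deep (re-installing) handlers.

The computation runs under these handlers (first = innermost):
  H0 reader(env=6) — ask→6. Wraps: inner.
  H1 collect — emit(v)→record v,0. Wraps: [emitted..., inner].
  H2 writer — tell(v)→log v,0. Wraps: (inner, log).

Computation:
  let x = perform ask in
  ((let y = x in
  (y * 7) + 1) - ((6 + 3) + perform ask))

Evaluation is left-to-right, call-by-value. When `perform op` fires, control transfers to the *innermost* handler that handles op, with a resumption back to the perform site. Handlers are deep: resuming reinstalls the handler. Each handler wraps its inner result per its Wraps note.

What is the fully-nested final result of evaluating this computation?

Answer: ([28], ())

Evaluation trace:
ask @ H0 ⇒ 6
ask @ H0 ⇒ 6
H0 returns 28
H1 returns [28]
H2 returns ([28], ())
= ([28], ())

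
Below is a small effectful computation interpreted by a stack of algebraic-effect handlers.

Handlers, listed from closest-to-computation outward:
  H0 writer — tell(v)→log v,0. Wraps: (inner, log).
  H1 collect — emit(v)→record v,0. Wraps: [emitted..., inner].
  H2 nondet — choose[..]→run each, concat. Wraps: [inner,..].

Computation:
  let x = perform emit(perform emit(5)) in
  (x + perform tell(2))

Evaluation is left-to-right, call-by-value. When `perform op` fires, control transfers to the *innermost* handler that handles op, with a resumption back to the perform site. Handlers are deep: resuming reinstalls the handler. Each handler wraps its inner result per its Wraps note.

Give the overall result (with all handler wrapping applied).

Evaluation trace:
emit(5) @ H1 ⇒ out+=5
emit(0) @ H1 ⇒ out+=0
tell(2) @ H0 ⇒ log+=2
H0 returns (0, (2))
H1 returns [5, 0, (0, (2))]
H2 returns [[5, 0, (0, (2))]]
= [[5, 0, (0, (2))]]

Answer: [[5, 0, (0, (2))]]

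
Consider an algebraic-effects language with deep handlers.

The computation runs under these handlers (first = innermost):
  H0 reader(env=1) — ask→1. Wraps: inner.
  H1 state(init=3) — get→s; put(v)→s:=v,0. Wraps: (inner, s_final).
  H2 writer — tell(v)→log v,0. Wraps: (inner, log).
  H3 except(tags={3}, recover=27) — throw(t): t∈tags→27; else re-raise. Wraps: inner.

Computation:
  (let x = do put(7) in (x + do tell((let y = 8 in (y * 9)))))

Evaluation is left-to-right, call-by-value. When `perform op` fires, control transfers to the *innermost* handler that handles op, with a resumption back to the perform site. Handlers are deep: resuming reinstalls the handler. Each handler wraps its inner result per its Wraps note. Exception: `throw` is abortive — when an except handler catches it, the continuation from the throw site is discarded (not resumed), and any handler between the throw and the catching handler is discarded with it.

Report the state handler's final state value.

Answer: 7

Step-by-step:
put(7) @ H1 ⇒ s:=7
tell(72) @ H2 ⇒ log+=72
H0 returns 0
H1 returns (0, 7)
H2 returns ((0, 7), (72))
H3 returns ((0, 7), (72))
= ((0, 7), (72))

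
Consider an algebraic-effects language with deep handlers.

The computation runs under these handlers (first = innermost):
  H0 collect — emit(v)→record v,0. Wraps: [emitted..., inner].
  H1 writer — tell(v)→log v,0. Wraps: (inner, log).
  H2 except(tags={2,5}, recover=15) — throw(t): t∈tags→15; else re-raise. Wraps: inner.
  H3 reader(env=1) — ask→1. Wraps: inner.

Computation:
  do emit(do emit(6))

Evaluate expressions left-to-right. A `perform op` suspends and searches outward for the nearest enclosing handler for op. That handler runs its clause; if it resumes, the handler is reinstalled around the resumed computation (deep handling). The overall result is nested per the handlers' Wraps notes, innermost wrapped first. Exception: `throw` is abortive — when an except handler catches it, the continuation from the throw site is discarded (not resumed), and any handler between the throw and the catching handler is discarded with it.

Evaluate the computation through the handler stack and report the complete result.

Answer: ([6, 0, 0], ())

Working:
emit(6) @ H0 ⇒ out+=6
emit(0) @ H0 ⇒ out+=0
H0 returns [6, 0, 0]
H1 returns ([6, 0, 0], ())
H2 returns ([6, 0, 0], ())
H3 returns ([6, 0, 0], ())
= ([6, 0, 0], ())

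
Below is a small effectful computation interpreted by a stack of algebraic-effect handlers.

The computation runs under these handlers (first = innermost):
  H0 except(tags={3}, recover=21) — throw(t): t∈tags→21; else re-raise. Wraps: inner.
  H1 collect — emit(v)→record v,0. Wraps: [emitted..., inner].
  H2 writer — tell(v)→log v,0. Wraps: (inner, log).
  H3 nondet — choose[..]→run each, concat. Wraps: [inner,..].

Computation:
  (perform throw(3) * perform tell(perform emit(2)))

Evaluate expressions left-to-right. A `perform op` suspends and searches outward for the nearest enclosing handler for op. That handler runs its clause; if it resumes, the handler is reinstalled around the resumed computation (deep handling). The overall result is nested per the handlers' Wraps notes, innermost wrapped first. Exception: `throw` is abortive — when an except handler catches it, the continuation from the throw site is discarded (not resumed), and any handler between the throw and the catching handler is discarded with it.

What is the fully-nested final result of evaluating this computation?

Working:
throw(3) @ H0 caught ⇒ 21
H1 returns [21]
H2 returns ([21], ())
H3 returns [([21], ())]
= [([21], ())]

Answer: [([21], ())]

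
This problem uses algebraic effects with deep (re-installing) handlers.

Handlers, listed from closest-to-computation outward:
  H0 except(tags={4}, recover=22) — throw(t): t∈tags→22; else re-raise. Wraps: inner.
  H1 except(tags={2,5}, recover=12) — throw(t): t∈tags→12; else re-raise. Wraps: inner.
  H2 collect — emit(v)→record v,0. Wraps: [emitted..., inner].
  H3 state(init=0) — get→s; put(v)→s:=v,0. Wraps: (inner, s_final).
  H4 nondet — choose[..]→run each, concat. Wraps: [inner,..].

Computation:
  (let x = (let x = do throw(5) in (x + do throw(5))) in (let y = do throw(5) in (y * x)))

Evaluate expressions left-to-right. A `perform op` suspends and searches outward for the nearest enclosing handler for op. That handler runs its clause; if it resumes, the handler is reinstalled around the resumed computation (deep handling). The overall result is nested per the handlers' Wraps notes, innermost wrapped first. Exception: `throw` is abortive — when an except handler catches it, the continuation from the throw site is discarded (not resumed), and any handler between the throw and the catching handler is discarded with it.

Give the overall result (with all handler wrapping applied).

Answer: [([12], 0)]

Working:
throw(5) @ H0 re-raised
throw(5) @ H1 caught ⇒ 12
H2 returns [12]
H3 returns ([12], 0)
H4 returns [([12], 0)]
= [([12], 0)]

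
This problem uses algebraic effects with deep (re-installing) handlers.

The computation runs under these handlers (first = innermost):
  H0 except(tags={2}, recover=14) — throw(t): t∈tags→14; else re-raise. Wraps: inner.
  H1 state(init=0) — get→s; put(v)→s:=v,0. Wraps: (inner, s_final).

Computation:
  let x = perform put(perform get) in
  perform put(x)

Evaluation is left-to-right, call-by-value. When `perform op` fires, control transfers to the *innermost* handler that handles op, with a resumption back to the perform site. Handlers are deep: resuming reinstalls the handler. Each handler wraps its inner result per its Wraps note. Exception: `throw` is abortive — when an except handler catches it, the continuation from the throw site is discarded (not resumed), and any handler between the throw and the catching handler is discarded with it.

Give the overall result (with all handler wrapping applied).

Step-by-step:
get @ H1 ⇒ 0
put(0) @ H1 ⇒ s:=0
put(0) @ H1 ⇒ s:=0
H0 returns 0
H1 returns (0, 0)
= (0, 0)

Answer: (0, 0)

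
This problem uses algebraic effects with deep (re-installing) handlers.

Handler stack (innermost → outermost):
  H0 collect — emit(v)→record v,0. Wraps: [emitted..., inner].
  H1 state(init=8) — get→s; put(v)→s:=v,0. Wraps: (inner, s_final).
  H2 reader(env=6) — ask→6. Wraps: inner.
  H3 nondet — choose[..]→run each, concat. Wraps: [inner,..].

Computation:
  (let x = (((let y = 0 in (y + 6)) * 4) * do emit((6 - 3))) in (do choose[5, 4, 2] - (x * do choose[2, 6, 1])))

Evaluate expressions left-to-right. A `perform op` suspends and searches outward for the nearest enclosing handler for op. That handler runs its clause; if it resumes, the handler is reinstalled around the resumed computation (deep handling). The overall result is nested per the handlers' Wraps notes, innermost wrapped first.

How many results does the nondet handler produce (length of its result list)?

Answer: 9

Evaluation trace:
emit(3) @ H0 ⇒ out+=3
choose[5, 4, 2] @ H3
  branch[0] choose=5:
    choose[2, 6, 1] @ H3
      branch[0] choose=2:
        H0 returns [3, 5]
        H1 returns ([3, 5], 8)
        H2 returns ([3, 5], 8)
        H3 returns [([3, 5], 8)]
      branch[1] choose=6:
        H0 returns [3, 5]
        H1 returns ([3, 5], 8)
        H2 returns ([3, 5], 8)
        H3 returns [([3, 5], 8)]
      branch[2] choose=1:
        H0 returns [3, 5]
        H1 returns ([3, 5], 8)
        H2 returns ([3, 5], 8)
        H3 returns [([3, 5], 8)]
  branch[1] choose=4:
    choose[2, 6, 1] @ H3
      branch[0] choose=2:
        H0 returns [3, 4]
        H1 returns ([3, 4], 8)
        H2 returns ([3, 4], 8)
        H3 returns [([3, 4], 8)]
      branch[1] choose=6:
        H0 returns [3, 4]
        H1 returns ([3, 4], 8)
        H2 returns ([3, 4], 8)
        H3 returns [([3, 4], 8)]
      branch[2] choose=1:
        H0 returns [3, 4]
        H1 returns ([3, 4], 8)
        H2 returns ([3, 4], 8)
        H3 returns [([3, 4], 8)]
  branch[2] choose=2:
    choose[2, 6, 1] @ H3
      branch[0] choose=2:
        H0 returns [3, 2]
        H1 returns ([3, 2], 8)
        H2 returns ([3, 2], 8)
        H3 returns [([3, 2], 8)]
      branch[1] choose=6:
        H0 returns [3, 2]
        H1 returns ([3, 2], 8)
        H2 returns ([3, 2], 8)
        H3 returns [([3, 2], 8)]
      branch[2] choose=1:
        H0 returns [3, 2]
        H1 returns ([3, 2], 8)
        H2 returns ([3, 2], 8)
        H3 returns [([3, 2], 8)]
= [([3, 5], 8), ([3, 5], 8), ([3, 5], 8), ([3, 4], 8), ([3, 4], 8), ([3, 4], 8), ([3, 2], 8), ([3, 2], 8), ([3, 2], 8)]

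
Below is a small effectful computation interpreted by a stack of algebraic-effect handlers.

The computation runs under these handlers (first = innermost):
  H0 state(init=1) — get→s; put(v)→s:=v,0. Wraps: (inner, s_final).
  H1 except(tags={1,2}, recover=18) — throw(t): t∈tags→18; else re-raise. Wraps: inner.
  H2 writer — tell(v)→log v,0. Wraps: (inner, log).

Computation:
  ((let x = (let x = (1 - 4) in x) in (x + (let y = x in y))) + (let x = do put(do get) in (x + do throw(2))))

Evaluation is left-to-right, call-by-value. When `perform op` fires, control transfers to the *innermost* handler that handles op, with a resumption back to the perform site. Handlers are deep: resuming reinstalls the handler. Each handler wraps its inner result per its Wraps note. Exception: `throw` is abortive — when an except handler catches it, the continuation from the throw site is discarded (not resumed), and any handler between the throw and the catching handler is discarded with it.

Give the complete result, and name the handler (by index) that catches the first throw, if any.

Evaluation trace:
get @ H0 ⇒ 1
put(1) @ H0 ⇒ s:=1
throw(2) @ H1 caught ⇒ 18
H2 returns (18, ())
= (18, ())

Answer: (18, ()) ; first throw caught by: H1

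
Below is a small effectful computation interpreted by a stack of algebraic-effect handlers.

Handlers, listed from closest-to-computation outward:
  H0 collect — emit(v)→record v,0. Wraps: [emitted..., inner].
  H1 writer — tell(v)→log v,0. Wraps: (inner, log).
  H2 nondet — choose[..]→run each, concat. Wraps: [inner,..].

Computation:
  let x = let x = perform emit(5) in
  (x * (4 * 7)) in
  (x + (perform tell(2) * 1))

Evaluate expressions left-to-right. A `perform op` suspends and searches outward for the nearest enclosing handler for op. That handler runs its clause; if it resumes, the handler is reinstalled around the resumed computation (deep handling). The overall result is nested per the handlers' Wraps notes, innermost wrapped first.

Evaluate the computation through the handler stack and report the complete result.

Step-by-step:
emit(5) @ H0 ⇒ out+=5
tell(2) @ H1 ⇒ log+=2
H0 returns [5, 0]
H1 returns ([5, 0], (2))
H2 returns [([5, 0], (2))]
= [([5, 0], (2))]

Answer: [([5, 0], (2))]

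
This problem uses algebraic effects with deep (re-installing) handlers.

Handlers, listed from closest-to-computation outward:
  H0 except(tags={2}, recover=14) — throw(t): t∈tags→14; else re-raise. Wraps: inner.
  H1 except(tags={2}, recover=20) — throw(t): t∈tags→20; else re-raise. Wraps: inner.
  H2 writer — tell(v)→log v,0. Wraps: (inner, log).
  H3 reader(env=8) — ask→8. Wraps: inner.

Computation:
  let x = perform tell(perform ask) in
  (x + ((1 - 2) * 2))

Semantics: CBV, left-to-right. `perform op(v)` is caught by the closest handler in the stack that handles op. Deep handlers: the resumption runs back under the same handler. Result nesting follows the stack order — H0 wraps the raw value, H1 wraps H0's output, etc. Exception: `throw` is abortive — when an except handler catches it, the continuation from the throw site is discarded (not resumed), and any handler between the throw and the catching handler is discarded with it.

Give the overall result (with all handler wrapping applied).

Answer: (-2, (8))

Evaluation trace:
ask @ H3 ⇒ 8
tell(8) @ H2 ⇒ log+=8
H0 returns -2
H1 returns -2
H2 returns (-2, (8))
H3 returns (-2, (8))
= (-2, (8))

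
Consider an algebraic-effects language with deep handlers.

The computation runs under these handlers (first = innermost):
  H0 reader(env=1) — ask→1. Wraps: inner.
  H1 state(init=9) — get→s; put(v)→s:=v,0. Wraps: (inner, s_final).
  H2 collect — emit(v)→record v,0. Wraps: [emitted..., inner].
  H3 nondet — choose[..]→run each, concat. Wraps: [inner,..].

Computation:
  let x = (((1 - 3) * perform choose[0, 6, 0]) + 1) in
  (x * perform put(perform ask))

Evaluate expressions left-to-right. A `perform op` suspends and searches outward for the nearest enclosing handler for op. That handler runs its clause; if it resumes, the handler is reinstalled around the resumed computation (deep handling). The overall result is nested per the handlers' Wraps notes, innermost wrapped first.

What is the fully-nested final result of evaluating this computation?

Evaluation trace:
choose[0, 6, 0] @ H3
  branch[0] choose=0:
    ask @ H0 ⇒ 1
    put(1) @ H1 ⇒ s:=1
    H0 returns 0
    H1 returns (0, 1)
    H2 returns [(0, 1)]
    H3 returns [[(0, 1)]]
  branch[1] choose=6:
    ask @ H0 ⇒ 1
    put(1) @ H1 ⇒ s:=1
    H0 returns 0
    H1 returns (0, 1)
    H2 returns [(0, 1)]
    H3 returns [[(0, 1)]]
  branch[2] choose=0:
    ask @ H0 ⇒ 1
    put(1) @ H1 ⇒ s:=1
    H0 returns 0
    H1 returns (0, 1)
    H2 returns [(0, 1)]
    H3 returns [[(0, 1)]]
= [[(0, 1)], [(0, 1)], [(0, 1)]]

Answer: [[(0, 1)], [(0, 1)], [(0, 1)]]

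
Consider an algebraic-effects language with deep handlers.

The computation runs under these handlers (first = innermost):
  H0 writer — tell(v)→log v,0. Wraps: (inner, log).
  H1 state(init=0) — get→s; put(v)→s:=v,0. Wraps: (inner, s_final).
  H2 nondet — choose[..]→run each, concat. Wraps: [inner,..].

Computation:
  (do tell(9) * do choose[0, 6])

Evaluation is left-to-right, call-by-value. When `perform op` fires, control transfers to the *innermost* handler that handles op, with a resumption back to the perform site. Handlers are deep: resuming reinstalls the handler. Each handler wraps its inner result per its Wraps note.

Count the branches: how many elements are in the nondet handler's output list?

Working:
tell(9) @ H0 ⇒ log+=9
choose[0, 6] @ H2
  branch[0] choose=0:
    H0 returns (0, (9))
    H1 returns ((0, (9)), 0)
    H2 returns [((0, (9)), 0)]
  branch[1] choose=6:
    H0 returns (0, (9))
    H1 returns ((0, (9)), 0)
    H2 returns [((0, (9)), 0)]
= [((0, (9)), 0), ((0, (9)), 0)]

Answer: 2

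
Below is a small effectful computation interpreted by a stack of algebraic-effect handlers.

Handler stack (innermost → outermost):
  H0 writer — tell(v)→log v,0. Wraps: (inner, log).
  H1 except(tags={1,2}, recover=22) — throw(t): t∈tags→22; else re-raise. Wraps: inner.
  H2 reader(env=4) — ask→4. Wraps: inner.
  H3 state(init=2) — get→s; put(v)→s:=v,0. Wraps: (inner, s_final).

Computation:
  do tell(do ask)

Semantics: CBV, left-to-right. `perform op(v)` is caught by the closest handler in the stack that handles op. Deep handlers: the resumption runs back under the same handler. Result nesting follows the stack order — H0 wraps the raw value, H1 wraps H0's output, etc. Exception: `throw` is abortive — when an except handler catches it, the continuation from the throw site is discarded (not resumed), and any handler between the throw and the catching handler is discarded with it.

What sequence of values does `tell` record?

Working:
ask @ H2 ⇒ 4
tell(4) @ H0 ⇒ log+=4
H0 returns (0, (4))
H1 returns (0, (4))
H2 returns (0, (4))
H3 returns ((0, (4)), 2)
= ((0, (4)), 2)

Answer: (4)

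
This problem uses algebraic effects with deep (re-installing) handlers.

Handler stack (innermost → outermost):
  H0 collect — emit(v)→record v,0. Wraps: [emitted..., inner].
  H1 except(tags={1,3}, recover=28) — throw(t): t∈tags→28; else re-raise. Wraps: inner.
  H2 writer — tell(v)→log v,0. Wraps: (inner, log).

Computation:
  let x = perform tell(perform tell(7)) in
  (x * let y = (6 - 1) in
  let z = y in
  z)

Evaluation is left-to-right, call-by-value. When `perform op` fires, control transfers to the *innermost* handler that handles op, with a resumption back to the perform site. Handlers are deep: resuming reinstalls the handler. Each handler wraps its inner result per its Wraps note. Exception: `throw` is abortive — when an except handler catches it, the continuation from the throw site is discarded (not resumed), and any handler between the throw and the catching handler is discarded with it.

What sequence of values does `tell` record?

Evaluation trace:
tell(7) @ H2 ⇒ log+=7
tell(0) @ H2 ⇒ log+=0
H0 returns [0]
H1 returns [0]
H2 returns ([0], (7, 0))
= ([0], (7, 0))

Answer: (7, 0)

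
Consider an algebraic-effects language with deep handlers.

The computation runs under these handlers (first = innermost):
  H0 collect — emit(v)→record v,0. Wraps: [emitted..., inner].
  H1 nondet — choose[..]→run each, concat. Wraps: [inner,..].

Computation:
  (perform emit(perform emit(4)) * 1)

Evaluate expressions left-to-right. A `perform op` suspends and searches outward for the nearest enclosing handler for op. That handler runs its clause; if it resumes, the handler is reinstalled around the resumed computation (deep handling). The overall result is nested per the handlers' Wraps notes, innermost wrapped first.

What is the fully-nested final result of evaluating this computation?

Answer: [[4, 0, 0]]

Step-by-step:
emit(4) @ H0 ⇒ out+=4
emit(0) @ H0 ⇒ out+=0
H0 returns [4, 0, 0]
H1 returns [[4, 0, 0]]
= [[4, 0, 0]]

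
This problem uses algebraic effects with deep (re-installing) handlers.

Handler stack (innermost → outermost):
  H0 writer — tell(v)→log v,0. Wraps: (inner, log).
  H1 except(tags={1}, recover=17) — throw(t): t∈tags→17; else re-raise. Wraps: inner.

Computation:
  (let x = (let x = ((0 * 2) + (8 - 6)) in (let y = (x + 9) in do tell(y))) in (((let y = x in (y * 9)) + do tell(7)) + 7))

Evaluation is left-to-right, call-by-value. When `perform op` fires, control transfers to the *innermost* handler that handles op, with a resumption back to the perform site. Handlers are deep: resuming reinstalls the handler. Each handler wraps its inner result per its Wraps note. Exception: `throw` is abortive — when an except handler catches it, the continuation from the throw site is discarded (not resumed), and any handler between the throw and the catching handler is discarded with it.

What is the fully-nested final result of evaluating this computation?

Working:
tell(11) @ H0 ⇒ log+=11
tell(7) @ H0 ⇒ log+=7
H0 returns (7, (11, 7))
H1 returns (7, (11, 7))
= (7, (11, 7))

Answer: (7, (11, 7))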